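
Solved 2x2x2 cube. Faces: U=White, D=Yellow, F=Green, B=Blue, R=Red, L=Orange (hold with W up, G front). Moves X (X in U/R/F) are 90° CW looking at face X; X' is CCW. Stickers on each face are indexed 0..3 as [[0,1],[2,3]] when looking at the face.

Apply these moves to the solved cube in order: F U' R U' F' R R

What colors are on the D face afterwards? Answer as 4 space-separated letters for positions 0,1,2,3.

Answer: R G Y R

Derivation:
After move 1 (F): F=GGGG U=WWOO R=WRWR D=RRYY L=OYOY
After move 2 (U'): U=WOWO F=OYGG R=GGWR B=WRBB L=BBOY
After move 3 (R): R=WGRG U=WYWG F=ORGY D=RBYW B=OROB
After move 4 (U'): U=YGWW F=BBGY R=ORRG B=WGOB L=OROY
After move 5 (F'): F=BYBG U=YGOR R=BRRG D=RYYW L=OWOW
After move 6 (R): R=RBGR U=YYOG F=BYBW D=ROYW B=RGGB
After move 7 (R): R=GRRB U=YYOW F=BOBW D=RGYR B=GGYB
Query: D face = RGYR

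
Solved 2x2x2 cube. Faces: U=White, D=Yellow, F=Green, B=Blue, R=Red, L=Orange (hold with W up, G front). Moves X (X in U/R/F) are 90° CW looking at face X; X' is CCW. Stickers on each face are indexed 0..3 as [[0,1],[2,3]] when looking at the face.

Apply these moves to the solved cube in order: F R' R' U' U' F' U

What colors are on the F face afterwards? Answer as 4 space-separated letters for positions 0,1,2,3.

Answer: W Y G G

Derivation:
After move 1 (F): F=GGGG U=WWOO R=WRWR D=RRYY L=OYOY
After move 2 (R'): R=RRWW U=WBOB F=GWGO D=RGYG B=YBRB
After move 3 (R'): R=RWRW U=WROY F=GBGB D=RWYO B=GBGB
After move 4 (U'): U=RYWO F=OYGB R=GBRW B=RWGB L=GBOY
After move 5 (U'): U=YORW F=GBGB R=OYRW B=GBGB L=RWOY
After move 6 (F'): F=BBGG U=YOOR R=WYRW D=WYYO L=RWOR
After move 7 (U): U=OYRO F=WYGG R=GBRW B=RWGB L=BBOR
Query: F face = WYGG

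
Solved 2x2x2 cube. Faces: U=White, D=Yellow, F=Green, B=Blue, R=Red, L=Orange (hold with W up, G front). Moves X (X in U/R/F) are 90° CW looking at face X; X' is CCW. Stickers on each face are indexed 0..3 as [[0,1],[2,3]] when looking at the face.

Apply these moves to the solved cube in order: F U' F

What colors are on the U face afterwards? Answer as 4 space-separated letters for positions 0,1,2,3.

Answer: W O Y B

Derivation:
After move 1 (F): F=GGGG U=WWOO R=WRWR D=RRYY L=OYOY
After move 2 (U'): U=WOWO F=OYGG R=GGWR B=WRBB L=BBOY
After move 3 (F): F=GOGY U=WOYB R=WGOR D=WGYY L=BROR
Query: U face = WOYB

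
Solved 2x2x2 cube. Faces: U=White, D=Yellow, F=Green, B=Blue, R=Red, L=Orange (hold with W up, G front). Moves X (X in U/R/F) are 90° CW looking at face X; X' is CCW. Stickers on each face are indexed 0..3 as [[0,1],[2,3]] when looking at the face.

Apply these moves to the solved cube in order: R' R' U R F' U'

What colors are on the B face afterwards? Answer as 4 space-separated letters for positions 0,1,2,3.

Answer: G G W B

Derivation:
After move 1 (R'): R=RRRR U=WBWB F=GWGW D=YGYG B=YBYB
After move 2 (R'): R=RRRR U=WYWY F=GBGB D=YWYW B=GBGB
After move 3 (U): U=WWYY F=RRGB R=GBRR B=OOGB L=GBOO
After move 4 (R): R=RGRB U=WRYB F=RWGW D=YGYO B=YOWB
After move 5 (F'): F=WWRG U=WRRR R=GGYB D=BOYO L=GBOY
After move 6 (U'): U=RRWR F=GBRG R=WWYB B=GGWB L=YOOY
Query: B face = GGWB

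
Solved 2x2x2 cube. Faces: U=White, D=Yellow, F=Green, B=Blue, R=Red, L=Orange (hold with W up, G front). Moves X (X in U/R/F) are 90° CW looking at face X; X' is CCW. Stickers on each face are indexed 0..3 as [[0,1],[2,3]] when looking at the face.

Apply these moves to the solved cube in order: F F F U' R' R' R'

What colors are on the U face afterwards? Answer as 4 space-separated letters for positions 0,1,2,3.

After move 1 (F): F=GGGG U=WWOO R=WRWR D=RRYY L=OYOY
After move 2 (F): F=GGGG U=WWYY R=OROR D=WWYY L=OROR
After move 3 (F): F=GGGG U=WWRR R=YRYR D=OOYY L=OWOW
After move 4 (U'): U=WRWR F=OWGG R=GGYR B=YRBB L=BBOW
After move 5 (R'): R=GRGY U=WBWY F=ORGR D=OWYG B=YROB
After move 6 (R'): R=RYGG U=WOWY F=OBGY D=ORYR B=GRWB
After move 7 (R'): R=YGRG U=WWWG F=OOGY D=OBYY B=RRRB
Query: U face = WWWG

Answer: W W W G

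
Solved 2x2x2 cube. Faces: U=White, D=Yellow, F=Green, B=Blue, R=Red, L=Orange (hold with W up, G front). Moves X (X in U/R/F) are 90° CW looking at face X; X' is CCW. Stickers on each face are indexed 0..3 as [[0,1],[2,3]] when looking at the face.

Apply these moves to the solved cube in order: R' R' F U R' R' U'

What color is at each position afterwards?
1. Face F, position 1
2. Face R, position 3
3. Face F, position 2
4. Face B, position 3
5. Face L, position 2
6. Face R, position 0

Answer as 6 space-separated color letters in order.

Answer: G G B B O W

Derivation:
After move 1 (R'): R=RRRR U=WBWB F=GWGW D=YGYG B=YBYB
After move 2 (R'): R=RRRR U=WYWY F=GBGB D=YWYW B=GBGB
After move 3 (F): F=GGBB U=WYOO R=WRYR D=RRYW L=OYOW
After move 4 (U): U=OWOY F=WRBB R=GBYR B=OYGB L=GGOW
After move 5 (R'): R=BRGY U=OGOO F=WWBY D=RRYB B=WYRB
After move 6 (R'): R=RYBG U=OROW F=WGBO D=RWYY B=BYRB
After move 7 (U'): U=RWOO F=GGBO R=WGBG B=RYRB L=BYOW
Query 1: F[1] = G
Query 2: R[3] = G
Query 3: F[2] = B
Query 4: B[3] = B
Query 5: L[2] = O
Query 6: R[0] = W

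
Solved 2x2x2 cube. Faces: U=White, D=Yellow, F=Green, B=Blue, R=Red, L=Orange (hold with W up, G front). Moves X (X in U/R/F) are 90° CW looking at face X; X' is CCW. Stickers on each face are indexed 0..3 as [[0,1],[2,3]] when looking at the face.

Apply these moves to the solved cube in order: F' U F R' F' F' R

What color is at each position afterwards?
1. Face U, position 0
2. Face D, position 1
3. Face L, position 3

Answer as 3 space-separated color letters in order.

Answer: R B B

Derivation:
After move 1 (F'): F=GGGG U=WWRR R=YRYR D=OOYY L=OWOW
After move 2 (U): U=RWRW F=YRGG R=BBYR B=OWBB L=GGOW
After move 3 (F): F=GYGR U=RWWG R=RBWR D=YBYY L=GOOO
After move 4 (R'): R=BRRW U=RBWO F=GWGG D=YYYR B=YWBB
After move 5 (F'): F=WGGG U=RBBR R=YRYW D=OOYR L=GOOW
After move 6 (F'): F=GGWG U=RBYY R=OROW D=OWYR L=GROB
After move 7 (R): R=OOWR U=RGYG F=GWWR D=OBYY B=YWBB
Query 1: U[0] = R
Query 2: D[1] = B
Query 3: L[3] = B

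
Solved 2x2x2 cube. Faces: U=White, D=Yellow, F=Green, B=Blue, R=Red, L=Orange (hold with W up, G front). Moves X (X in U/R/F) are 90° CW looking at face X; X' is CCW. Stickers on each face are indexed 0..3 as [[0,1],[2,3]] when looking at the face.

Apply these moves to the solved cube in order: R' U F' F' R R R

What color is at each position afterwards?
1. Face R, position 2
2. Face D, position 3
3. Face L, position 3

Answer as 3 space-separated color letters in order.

Answer: O R Y

Derivation:
After move 1 (R'): R=RRRR U=WBWB F=GWGW D=YGYG B=YBYB
After move 2 (U): U=WWBB F=RRGW R=YBRR B=OOYB L=GWOO
After move 3 (F'): F=RWRG U=WWYR R=GBYR D=WOYG L=GBOB
After move 4 (F'): F=WGRR U=WWGY R=OBWR D=BBYG L=GROY
After move 5 (R): R=WORB U=WGGR F=WBRG D=BYYO B=YOWB
After move 6 (R): R=RWBO U=WBGG F=WYRO D=BWYY B=ROGB
After move 7 (R): R=BROW U=WYGO F=WWRY D=BGYR B=GOBB
Query 1: R[2] = O
Query 2: D[3] = R
Query 3: L[3] = Y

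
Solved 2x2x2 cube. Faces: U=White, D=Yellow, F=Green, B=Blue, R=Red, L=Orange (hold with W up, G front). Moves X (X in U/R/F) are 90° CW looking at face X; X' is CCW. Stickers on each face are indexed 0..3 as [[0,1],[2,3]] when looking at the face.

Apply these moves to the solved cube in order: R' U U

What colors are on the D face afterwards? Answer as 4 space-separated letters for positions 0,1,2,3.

After move 1 (R'): R=RRRR U=WBWB F=GWGW D=YGYG B=YBYB
After move 2 (U): U=WWBB F=RRGW R=YBRR B=OOYB L=GWOO
After move 3 (U): U=BWBW F=YBGW R=OORR B=GWYB L=RROO
Query: D face = YGYG

Answer: Y G Y G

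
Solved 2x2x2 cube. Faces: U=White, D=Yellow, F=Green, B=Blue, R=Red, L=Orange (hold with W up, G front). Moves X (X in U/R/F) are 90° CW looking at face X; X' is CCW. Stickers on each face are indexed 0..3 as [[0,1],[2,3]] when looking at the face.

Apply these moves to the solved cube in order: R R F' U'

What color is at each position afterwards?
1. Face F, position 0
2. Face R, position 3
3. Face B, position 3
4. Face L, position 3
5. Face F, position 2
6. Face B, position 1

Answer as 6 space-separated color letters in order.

Answer: O R B W G R

Derivation:
After move 1 (R): R=RRRR U=WGWG F=GYGY D=YBYB B=WBWB
After move 2 (R): R=RRRR U=WYWY F=GBGB D=YWYW B=GBGB
After move 3 (F'): F=BBGG U=WYRR R=WRYR D=OOYW L=OYOW
After move 4 (U'): U=YRWR F=OYGG R=BBYR B=WRGB L=GBOW
Query 1: F[0] = O
Query 2: R[3] = R
Query 3: B[3] = B
Query 4: L[3] = W
Query 5: F[2] = G
Query 6: B[1] = R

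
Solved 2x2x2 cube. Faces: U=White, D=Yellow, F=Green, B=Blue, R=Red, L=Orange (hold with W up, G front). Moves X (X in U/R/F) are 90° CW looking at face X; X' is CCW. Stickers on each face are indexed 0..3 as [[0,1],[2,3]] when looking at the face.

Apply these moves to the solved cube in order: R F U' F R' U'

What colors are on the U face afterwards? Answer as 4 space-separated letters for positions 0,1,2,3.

Answer: W W G B

Derivation:
After move 1 (R): R=RRRR U=WGWG F=GYGY D=YBYB B=WBWB
After move 2 (F): F=GGYY U=WGOO R=WRGR D=RRYB L=OYOB
After move 3 (U'): U=GOWO F=OYYY R=GGGR B=WRWB L=WBOB
After move 4 (F): F=YOYY U=GOBB R=WGOR D=GGYB L=WROR
After move 5 (R'): R=GRWO U=GWBW F=YOYB D=GOYY B=BRGB
After move 6 (U'): U=WWGB F=WRYB R=YOWO B=GRGB L=BROR
Query: U face = WWGB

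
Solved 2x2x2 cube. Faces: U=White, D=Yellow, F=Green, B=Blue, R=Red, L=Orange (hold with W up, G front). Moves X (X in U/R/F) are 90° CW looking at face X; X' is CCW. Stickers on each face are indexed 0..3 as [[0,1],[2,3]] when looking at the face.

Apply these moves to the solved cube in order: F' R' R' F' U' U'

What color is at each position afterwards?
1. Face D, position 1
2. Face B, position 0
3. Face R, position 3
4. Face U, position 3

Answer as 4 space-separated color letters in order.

After move 1 (F'): F=GGGG U=WWRR R=YRYR D=OOYY L=OWOW
After move 2 (R'): R=RRYY U=WBRB F=GWGR D=OGYG B=YBOB
After move 3 (R'): R=RYRY U=WORY F=GBGB D=OWYR B=GBGB
After move 4 (F'): F=BBGG U=WORR R=WYOY D=WWYR L=OYOR
After move 5 (U'): U=ORWR F=OYGG R=BBOY B=WYGB L=GBOR
After move 6 (U'): U=RROW F=GBGG R=OYOY B=BBGB L=WYOR
Query 1: D[1] = W
Query 2: B[0] = B
Query 3: R[3] = Y
Query 4: U[3] = W

Answer: W B Y W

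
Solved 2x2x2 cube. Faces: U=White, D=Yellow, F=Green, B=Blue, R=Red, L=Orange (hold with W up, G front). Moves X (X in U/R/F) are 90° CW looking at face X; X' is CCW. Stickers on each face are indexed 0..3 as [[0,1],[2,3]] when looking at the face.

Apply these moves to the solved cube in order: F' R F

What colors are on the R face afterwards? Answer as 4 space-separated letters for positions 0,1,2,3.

After move 1 (F'): F=GGGG U=WWRR R=YRYR D=OOYY L=OWOW
After move 2 (R): R=YYRR U=WGRG F=GOGY D=OBYB B=RBWB
After move 3 (F): F=GGYO U=WGWW R=RYGR D=RYYB L=OOOB
Query: R face = RYGR

Answer: R Y G R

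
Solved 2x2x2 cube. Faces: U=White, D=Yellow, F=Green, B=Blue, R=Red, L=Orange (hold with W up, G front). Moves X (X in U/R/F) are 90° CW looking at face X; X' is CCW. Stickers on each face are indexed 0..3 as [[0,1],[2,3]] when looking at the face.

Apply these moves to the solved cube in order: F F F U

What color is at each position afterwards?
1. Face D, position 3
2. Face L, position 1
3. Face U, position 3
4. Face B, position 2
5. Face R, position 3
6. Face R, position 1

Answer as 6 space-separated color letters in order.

After move 1 (F): F=GGGG U=WWOO R=WRWR D=RRYY L=OYOY
After move 2 (F): F=GGGG U=WWYY R=OROR D=WWYY L=OROR
After move 3 (F): F=GGGG U=WWRR R=YRYR D=OOYY L=OWOW
After move 4 (U): U=RWRW F=YRGG R=BBYR B=OWBB L=GGOW
Query 1: D[3] = Y
Query 2: L[1] = G
Query 3: U[3] = W
Query 4: B[2] = B
Query 5: R[3] = R
Query 6: R[1] = B

Answer: Y G W B R B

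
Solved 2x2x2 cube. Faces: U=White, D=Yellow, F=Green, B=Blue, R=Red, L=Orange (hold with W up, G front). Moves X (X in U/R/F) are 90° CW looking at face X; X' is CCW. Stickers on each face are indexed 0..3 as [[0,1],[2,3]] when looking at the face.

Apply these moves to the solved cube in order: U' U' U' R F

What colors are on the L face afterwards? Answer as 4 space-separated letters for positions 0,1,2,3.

Answer: G Y O B

Derivation:
After move 1 (U'): U=WWWW F=OOGG R=GGRR B=RRBB L=BBOO
After move 2 (U'): U=WWWW F=BBGG R=OORR B=GGBB L=RROO
After move 3 (U'): U=WWWW F=RRGG R=BBRR B=OOBB L=GGOO
After move 4 (R): R=RBRB U=WRWG F=RYGY D=YBYO B=WOWB
After move 5 (F): F=GRYY U=WROG R=WBGB D=RRYO L=GYOB
Query: L face = GYOB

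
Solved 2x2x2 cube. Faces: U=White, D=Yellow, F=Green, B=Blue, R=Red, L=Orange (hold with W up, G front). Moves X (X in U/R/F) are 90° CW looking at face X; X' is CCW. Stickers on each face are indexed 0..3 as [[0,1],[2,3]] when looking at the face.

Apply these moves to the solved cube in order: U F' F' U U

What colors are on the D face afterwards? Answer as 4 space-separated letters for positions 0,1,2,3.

After move 1 (U): U=WWWW F=RRGG R=BBRR B=OOBB L=GGOO
After move 2 (F'): F=RGRG U=WWBR R=YBYR D=GOYY L=GWOW
After move 3 (F'): F=GGRR U=WWYY R=OBGR D=WWYY L=GROB
After move 4 (U): U=YWYW F=OBRR R=OOGR B=GRBB L=GGOB
After move 5 (U): U=YYWW F=OORR R=GRGR B=GGBB L=OBOB
Query: D face = WWYY

Answer: W W Y Y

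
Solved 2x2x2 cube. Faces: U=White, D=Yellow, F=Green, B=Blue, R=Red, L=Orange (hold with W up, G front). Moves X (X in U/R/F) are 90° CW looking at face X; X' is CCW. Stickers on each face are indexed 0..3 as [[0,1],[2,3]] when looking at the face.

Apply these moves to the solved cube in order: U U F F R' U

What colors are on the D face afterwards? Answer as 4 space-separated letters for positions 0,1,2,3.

Answer: W G Y B

Derivation:
After move 1 (U): U=WWWW F=RRGG R=BBRR B=OOBB L=GGOO
After move 2 (U): U=WWWW F=BBGG R=OORR B=GGBB L=RROO
After move 3 (F): F=GBGB U=WWOR R=WOWR D=ROYY L=RYOY
After move 4 (F): F=GGBB U=WWYY R=OORR D=WWYY L=RROO
After move 5 (R'): R=OROR U=WBYG F=GWBY D=WGYB B=YGWB
After move 6 (U): U=YWGB F=ORBY R=YGOR B=RRWB L=GWOO
Query: D face = WGYB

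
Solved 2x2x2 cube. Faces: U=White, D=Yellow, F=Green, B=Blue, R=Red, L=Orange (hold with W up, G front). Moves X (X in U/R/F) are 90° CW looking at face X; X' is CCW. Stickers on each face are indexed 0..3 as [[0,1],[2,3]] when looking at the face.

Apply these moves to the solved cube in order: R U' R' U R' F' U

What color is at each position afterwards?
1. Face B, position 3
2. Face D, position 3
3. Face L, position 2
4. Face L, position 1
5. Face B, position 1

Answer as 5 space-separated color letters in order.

After move 1 (R): R=RRRR U=WGWG F=GYGY D=YBYB B=WBWB
After move 2 (U'): U=GGWW F=OOGY R=GYRR B=RRWB L=WBOO
After move 3 (R'): R=YRGR U=GWWR F=OGGW D=YOYY B=BRBB
After move 4 (U): U=WGRW F=YRGW R=BRGR B=WBBB L=OGOO
After move 5 (R'): R=RRBG U=WBRW F=YGGW D=YRYW B=YBOB
After move 6 (F'): F=GWYG U=WBRB R=RRYG D=GOYW L=OWOR
After move 7 (U): U=RWBB F=RRYG R=YBYG B=OWOB L=GWOR
Query 1: B[3] = B
Query 2: D[3] = W
Query 3: L[2] = O
Query 4: L[1] = W
Query 5: B[1] = W

Answer: B W O W W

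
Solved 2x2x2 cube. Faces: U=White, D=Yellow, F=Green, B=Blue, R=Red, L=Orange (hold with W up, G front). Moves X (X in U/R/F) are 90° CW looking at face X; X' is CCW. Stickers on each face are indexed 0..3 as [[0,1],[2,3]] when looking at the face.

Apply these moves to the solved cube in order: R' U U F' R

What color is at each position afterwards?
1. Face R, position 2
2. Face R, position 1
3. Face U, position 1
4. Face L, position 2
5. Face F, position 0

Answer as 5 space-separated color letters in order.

Answer: R G W O B

Derivation:
After move 1 (R'): R=RRRR U=WBWB F=GWGW D=YGYG B=YBYB
After move 2 (U): U=WWBB F=RRGW R=YBRR B=OOYB L=GWOO
After move 3 (U): U=BWBW F=YBGW R=OORR B=GWYB L=RROO
After move 4 (F'): F=BWYG U=BWOR R=GOYR D=ROYG L=RWOB
After move 5 (R): R=YGRO U=BWOG F=BOYG D=RYYG B=RWWB
Query 1: R[2] = R
Query 2: R[1] = G
Query 3: U[1] = W
Query 4: L[2] = O
Query 5: F[0] = B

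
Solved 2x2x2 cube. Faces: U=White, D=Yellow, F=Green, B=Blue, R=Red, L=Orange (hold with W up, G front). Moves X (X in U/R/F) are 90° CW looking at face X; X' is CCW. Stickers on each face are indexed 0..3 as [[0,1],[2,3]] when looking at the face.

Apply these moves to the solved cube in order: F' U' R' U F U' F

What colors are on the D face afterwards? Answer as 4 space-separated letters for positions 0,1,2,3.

Answer: B G Y G

Derivation:
After move 1 (F'): F=GGGG U=WWRR R=YRYR D=OOYY L=OWOW
After move 2 (U'): U=WRWR F=OWGG R=GGYR B=YRBB L=BBOW
After move 3 (R'): R=GRGY U=WBWY F=ORGR D=OWYG B=YROB
After move 4 (U): U=WWYB F=GRGR R=YRGY B=BBOB L=OROW
After move 5 (F): F=GGRR U=WWWR R=YRBY D=GYYG L=OOOW
After move 6 (U'): U=WRWW F=OORR R=GGBY B=YROB L=BBOW
After move 7 (F): F=RORO U=WRWB R=WGWY D=BGYG L=BGOY
Query: D face = BGYG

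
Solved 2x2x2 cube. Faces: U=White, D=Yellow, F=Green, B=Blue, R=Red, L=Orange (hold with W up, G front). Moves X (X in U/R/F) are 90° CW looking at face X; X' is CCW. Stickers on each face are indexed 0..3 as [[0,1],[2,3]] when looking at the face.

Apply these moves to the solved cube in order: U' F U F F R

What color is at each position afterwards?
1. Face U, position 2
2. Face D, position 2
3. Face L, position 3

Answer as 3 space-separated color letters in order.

After move 1 (U'): U=WWWW F=OOGG R=GGRR B=RRBB L=BBOO
After move 2 (F): F=GOGO U=WWOB R=WGWR D=RGYY L=BYOY
After move 3 (U): U=OWBW F=WGGO R=RRWR B=BYBB L=GOOY
After move 4 (F): F=GWOG U=OWYO R=BRWR D=WRYY L=GROG
After move 5 (F): F=OGGW U=OWGR R=YROR D=WBYY L=GWOR
After move 6 (R): R=OYRR U=OGGW F=OBGY D=WBYB B=RYWB
Query 1: U[2] = G
Query 2: D[2] = Y
Query 3: L[3] = R

Answer: G Y R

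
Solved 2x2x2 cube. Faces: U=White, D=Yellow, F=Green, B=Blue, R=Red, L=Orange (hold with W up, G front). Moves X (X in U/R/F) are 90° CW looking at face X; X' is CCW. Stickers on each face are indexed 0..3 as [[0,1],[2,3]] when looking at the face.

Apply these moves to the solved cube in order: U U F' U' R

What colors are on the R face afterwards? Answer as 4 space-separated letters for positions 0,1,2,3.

Answer: Y B R G

Derivation:
After move 1 (U): U=WWWW F=RRGG R=BBRR B=OOBB L=GGOO
After move 2 (U): U=WWWW F=BBGG R=OORR B=GGBB L=RROO
After move 3 (F'): F=BGBG U=WWOR R=YOYR D=ROYY L=RWOW
After move 4 (U'): U=WRWO F=RWBG R=BGYR B=YOBB L=GGOW
After move 5 (R): R=YBRG U=WWWG F=ROBY D=RBYY B=OORB
Query: R face = YBRG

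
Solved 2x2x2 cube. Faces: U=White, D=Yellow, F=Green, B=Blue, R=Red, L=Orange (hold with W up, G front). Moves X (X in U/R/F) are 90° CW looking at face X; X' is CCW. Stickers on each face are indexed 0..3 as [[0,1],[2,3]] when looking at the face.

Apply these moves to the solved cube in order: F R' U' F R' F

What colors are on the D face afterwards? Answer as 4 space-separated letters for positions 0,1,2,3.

After move 1 (F): F=GGGG U=WWOO R=WRWR D=RRYY L=OYOY
After move 2 (R'): R=RRWW U=WBOB F=GWGO D=RGYG B=YBRB
After move 3 (U'): U=BBWO F=OYGO R=GWWW B=RRRB L=YBOY
After move 4 (F): F=GOOY U=BBYB R=WWOW D=WGYG L=YROG
After move 5 (R'): R=WWWO U=BRYR F=GBOB D=WOYY B=GRGB
After move 6 (F): F=OGBB U=BRGR R=YWRO D=WWYY L=YWOO
Query: D face = WWYY

Answer: W W Y Y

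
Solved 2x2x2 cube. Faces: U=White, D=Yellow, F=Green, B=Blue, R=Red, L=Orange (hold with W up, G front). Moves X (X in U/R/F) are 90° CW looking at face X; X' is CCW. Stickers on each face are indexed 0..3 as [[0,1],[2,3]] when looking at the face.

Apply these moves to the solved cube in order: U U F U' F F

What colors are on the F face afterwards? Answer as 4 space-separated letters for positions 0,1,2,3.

After move 1 (U): U=WWWW F=RRGG R=BBRR B=OOBB L=GGOO
After move 2 (U): U=WWWW F=BBGG R=OORR B=GGBB L=RROO
After move 3 (F): F=GBGB U=WWOR R=WOWR D=ROYY L=RYOY
After move 4 (U'): U=WRWO F=RYGB R=GBWR B=WOBB L=GGOY
After move 5 (F): F=GRBY U=WRYG R=WBOR D=WGYY L=GROO
After move 6 (F): F=BGYR U=WROR R=YBGR D=OWYY L=GWOG
Query: F face = BGYR

Answer: B G Y R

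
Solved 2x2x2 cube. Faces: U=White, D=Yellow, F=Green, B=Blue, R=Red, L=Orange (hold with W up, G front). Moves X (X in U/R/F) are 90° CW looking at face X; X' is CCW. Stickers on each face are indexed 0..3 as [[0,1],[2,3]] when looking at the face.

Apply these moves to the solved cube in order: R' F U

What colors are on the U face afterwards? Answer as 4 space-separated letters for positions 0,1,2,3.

Answer: O W O B

Derivation:
After move 1 (R'): R=RRRR U=WBWB F=GWGW D=YGYG B=YBYB
After move 2 (F): F=GGWW U=WBOO R=WRBR D=RRYG L=OYOG
After move 3 (U): U=OWOB F=WRWW R=YBBR B=OYYB L=GGOG
Query: U face = OWOB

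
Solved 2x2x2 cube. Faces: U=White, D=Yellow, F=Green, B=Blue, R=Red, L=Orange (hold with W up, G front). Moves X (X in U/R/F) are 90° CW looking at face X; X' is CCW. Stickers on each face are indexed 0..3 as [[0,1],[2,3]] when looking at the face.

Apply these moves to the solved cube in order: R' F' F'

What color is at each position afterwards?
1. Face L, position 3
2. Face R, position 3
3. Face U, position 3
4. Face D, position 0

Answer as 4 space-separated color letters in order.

After move 1 (R'): R=RRRR U=WBWB F=GWGW D=YGYG B=YBYB
After move 2 (F'): F=WWGG U=WBRR R=GRYR D=OOYG L=OBOW
After move 3 (F'): F=WGWG U=WBGY R=OROR D=BWYG L=OROR
Query 1: L[3] = R
Query 2: R[3] = R
Query 3: U[3] = Y
Query 4: D[0] = B

Answer: R R Y B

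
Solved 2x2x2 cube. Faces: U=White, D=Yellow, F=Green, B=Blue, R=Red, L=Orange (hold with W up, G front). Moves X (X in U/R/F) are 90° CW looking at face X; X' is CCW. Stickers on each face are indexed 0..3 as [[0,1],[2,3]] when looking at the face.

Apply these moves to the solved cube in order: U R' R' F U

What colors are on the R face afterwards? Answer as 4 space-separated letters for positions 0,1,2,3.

After move 1 (U): U=WWWW F=RRGG R=BBRR B=OOBB L=GGOO
After move 2 (R'): R=BRBR U=WBWO F=RWGW D=YRYG B=YOYB
After move 3 (R'): R=RRBB U=WYWY F=RBGO D=YWYW B=GORB
After move 4 (F): F=GROB U=WYOG R=WRYB D=BRYW L=GYOW
After move 5 (U): U=OWGY F=WROB R=GOYB B=GYRB L=GROW
Query: R face = GOYB

Answer: G O Y B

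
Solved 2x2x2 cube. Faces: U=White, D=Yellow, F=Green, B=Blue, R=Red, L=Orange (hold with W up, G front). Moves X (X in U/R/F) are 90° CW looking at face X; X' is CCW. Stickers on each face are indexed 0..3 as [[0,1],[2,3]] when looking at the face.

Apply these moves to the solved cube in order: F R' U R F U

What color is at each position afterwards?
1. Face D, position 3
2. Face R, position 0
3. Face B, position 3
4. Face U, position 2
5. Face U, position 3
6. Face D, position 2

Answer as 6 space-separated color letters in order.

After move 1 (F): F=GGGG U=WWOO R=WRWR D=RRYY L=OYOY
After move 2 (R'): R=RRWW U=WBOB F=GWGO D=RGYG B=YBRB
After move 3 (U): U=OWBB F=RRGO R=YBWW B=OYRB L=GWOY
After move 4 (R): R=WYWB U=ORBO F=RGGG D=RRYO B=BYWB
After move 5 (F): F=GRGG U=ORYW R=BYOB D=WWYO L=GROR
After move 6 (U): U=YOWR F=BYGG R=BYOB B=GRWB L=GROR
Query 1: D[3] = O
Query 2: R[0] = B
Query 3: B[3] = B
Query 4: U[2] = W
Query 5: U[3] = R
Query 6: D[2] = Y

Answer: O B B W R Y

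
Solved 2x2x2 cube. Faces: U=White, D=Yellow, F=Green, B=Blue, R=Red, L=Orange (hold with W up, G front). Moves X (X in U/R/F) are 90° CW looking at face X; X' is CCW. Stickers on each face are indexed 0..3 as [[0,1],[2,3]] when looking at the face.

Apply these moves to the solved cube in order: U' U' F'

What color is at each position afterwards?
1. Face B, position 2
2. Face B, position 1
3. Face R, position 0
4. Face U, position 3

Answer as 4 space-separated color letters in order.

Answer: B G Y R

Derivation:
After move 1 (U'): U=WWWW F=OOGG R=GGRR B=RRBB L=BBOO
After move 2 (U'): U=WWWW F=BBGG R=OORR B=GGBB L=RROO
After move 3 (F'): F=BGBG U=WWOR R=YOYR D=ROYY L=RWOW
Query 1: B[2] = B
Query 2: B[1] = G
Query 3: R[0] = Y
Query 4: U[3] = R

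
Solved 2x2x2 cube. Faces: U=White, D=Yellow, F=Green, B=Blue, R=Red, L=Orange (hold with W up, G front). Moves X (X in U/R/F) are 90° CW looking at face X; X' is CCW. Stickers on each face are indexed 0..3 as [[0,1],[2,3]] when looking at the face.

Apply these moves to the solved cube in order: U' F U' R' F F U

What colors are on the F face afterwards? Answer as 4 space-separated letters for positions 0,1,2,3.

Answer: Y R B B

Derivation:
After move 1 (U'): U=WWWW F=OOGG R=GGRR B=RRBB L=BBOO
After move 2 (F): F=GOGO U=WWOB R=WGWR D=RGYY L=BYOY
After move 3 (U'): U=WBWO F=BYGO R=GOWR B=WGBB L=RROY
After move 4 (R'): R=ORGW U=WBWW F=BBGO D=RYYO B=YGGB
After move 5 (F): F=GBOB U=WBYR R=WRWW D=GOYO L=RROY
After move 6 (F): F=OGBB U=WBYR R=YRRW D=WWYO L=RGOO
After move 7 (U): U=YWRB F=YRBB R=YGRW B=RGGB L=OGOO
Query: F face = YRBB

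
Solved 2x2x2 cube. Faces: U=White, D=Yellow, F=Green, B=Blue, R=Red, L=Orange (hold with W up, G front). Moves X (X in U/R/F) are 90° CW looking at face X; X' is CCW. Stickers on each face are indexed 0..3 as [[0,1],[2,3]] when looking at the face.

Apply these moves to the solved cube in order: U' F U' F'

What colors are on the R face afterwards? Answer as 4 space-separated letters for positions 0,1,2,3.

After move 1 (U'): U=WWWW F=OOGG R=GGRR B=RRBB L=BBOO
After move 2 (F): F=GOGO U=WWOB R=WGWR D=RGYY L=BYOY
After move 3 (U'): U=WBWO F=BYGO R=GOWR B=WGBB L=RROY
After move 4 (F'): F=YOBG U=WBGW R=GORR D=RYYY L=ROOW
Query: R face = GORR

Answer: G O R R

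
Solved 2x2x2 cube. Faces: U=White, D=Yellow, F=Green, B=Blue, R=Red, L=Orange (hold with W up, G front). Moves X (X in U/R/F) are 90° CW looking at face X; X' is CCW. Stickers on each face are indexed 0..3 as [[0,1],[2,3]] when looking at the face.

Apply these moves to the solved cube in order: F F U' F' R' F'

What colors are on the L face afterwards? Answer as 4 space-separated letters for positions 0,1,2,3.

After move 1 (F): F=GGGG U=WWOO R=WRWR D=RRYY L=OYOY
After move 2 (F): F=GGGG U=WWYY R=OROR D=WWYY L=OROR
After move 3 (U'): U=WYWY F=ORGG R=GGOR B=ORBB L=BBOR
After move 4 (F'): F=RGOG U=WYGO R=WGWR D=BRYY L=BYOW
After move 5 (R'): R=GRWW U=WBGO F=RYOO D=BGYG B=YRRB
After move 6 (F'): F=YORO U=WBGW R=GRBW D=YWYG L=BOOG
Query: L face = BOOG

Answer: B O O G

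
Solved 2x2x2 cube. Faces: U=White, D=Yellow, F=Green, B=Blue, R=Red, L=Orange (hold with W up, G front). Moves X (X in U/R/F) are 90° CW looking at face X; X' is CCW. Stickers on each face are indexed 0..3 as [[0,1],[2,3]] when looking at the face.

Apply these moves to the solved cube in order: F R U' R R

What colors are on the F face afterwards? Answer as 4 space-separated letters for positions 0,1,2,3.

Answer: O W G W

Derivation:
After move 1 (F): F=GGGG U=WWOO R=WRWR D=RRYY L=OYOY
After move 2 (R): R=WWRR U=WGOG F=GRGY D=RBYB B=OBWB
After move 3 (U'): U=GGWO F=OYGY R=GRRR B=WWWB L=OBOY
After move 4 (R): R=RGRR U=GYWY F=OBGB D=RWYW B=OWGB
After move 5 (R): R=RRRG U=GBWB F=OWGW D=RGYO B=YWYB
Query: F face = OWGW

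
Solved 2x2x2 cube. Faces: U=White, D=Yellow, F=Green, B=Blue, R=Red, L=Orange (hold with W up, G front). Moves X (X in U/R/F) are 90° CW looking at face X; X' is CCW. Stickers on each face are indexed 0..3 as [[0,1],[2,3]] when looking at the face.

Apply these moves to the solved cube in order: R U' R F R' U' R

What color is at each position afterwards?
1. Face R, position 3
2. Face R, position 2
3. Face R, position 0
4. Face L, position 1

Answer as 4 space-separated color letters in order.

After move 1 (R): R=RRRR U=WGWG F=GYGY D=YBYB B=WBWB
After move 2 (U'): U=GGWW F=OOGY R=GYRR B=RRWB L=WBOO
After move 3 (R): R=RGRY U=GOWY F=OBGB D=YWYR B=WRGB
After move 4 (F): F=GOBB U=GOOB R=WGYY D=RRYR L=WYOW
After move 5 (R'): R=GYWY U=GGOW F=GOBB D=ROYB B=RRRB
After move 6 (U'): U=GWGO F=WYBB R=GOWY B=GYRB L=RROW
After move 7 (R): R=WGYO U=GYGB F=WOBB D=RRYG B=OYWB
Query 1: R[3] = O
Query 2: R[2] = Y
Query 3: R[0] = W
Query 4: L[1] = R

Answer: O Y W R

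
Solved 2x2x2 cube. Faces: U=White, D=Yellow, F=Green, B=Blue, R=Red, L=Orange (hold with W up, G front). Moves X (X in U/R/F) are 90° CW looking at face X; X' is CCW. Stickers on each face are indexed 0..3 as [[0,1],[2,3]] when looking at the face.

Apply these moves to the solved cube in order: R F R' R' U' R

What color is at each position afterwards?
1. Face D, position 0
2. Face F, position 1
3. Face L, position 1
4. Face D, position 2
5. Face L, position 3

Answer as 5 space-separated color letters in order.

Answer: R G B Y B

Derivation:
After move 1 (R): R=RRRR U=WGWG F=GYGY D=YBYB B=WBWB
After move 2 (F): F=GGYY U=WGOO R=WRGR D=RRYB L=OYOB
After move 3 (R'): R=RRWG U=WWOW F=GGYO D=RGYY B=BBRB
After move 4 (R'): R=RGRW U=WROB F=GWYW D=RGYO B=YBGB
After move 5 (U'): U=RBWO F=OYYW R=GWRW B=RGGB L=YBOB
After move 6 (R): R=RGWW U=RYWW F=OGYO D=RGYR B=OGBB
Query 1: D[0] = R
Query 2: F[1] = G
Query 3: L[1] = B
Query 4: D[2] = Y
Query 5: L[3] = B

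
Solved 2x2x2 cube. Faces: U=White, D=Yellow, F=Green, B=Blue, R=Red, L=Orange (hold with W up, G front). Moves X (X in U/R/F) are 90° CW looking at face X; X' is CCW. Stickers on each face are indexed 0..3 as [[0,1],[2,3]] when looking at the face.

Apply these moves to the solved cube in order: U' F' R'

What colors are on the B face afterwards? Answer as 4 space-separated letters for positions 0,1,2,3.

Answer: Y R O B

Derivation:
After move 1 (U'): U=WWWW F=OOGG R=GGRR B=RRBB L=BBOO
After move 2 (F'): F=OGOG U=WWGR R=YGYR D=BOYY L=BWOW
After move 3 (R'): R=GRYY U=WBGR F=OWOR D=BGYG B=YROB
Query: B face = YROB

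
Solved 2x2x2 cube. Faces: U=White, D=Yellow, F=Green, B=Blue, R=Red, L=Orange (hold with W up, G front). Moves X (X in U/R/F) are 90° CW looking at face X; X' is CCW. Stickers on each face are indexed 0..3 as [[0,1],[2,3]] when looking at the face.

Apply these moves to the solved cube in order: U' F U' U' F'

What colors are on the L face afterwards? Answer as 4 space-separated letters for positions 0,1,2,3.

Answer: W W O W

Derivation:
After move 1 (U'): U=WWWW F=OOGG R=GGRR B=RRBB L=BBOO
After move 2 (F): F=GOGO U=WWOB R=WGWR D=RGYY L=BYOY
After move 3 (U'): U=WBWO F=BYGO R=GOWR B=WGBB L=RROY
After move 4 (U'): U=BOWW F=RRGO R=BYWR B=GOBB L=WGOY
After move 5 (F'): F=RORG U=BOBW R=GYRR D=GYYY L=WWOW
Query: L face = WWOW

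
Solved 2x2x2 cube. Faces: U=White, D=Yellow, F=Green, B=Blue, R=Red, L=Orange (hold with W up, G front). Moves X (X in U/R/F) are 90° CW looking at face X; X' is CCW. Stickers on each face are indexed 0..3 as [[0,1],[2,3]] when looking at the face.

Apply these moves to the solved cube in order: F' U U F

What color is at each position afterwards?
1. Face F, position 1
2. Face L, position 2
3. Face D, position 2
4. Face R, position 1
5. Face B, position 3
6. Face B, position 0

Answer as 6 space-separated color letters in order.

Answer: B O Y W B G

Derivation:
After move 1 (F'): F=GGGG U=WWRR R=YRYR D=OOYY L=OWOW
After move 2 (U): U=RWRW F=YRGG R=BBYR B=OWBB L=GGOW
After move 3 (U): U=RRWW F=BBGG R=OWYR B=GGBB L=YROW
After move 4 (F): F=GBGB U=RRWR R=WWWR D=YOYY L=YOOO
Query 1: F[1] = B
Query 2: L[2] = O
Query 3: D[2] = Y
Query 4: R[1] = W
Query 5: B[3] = B
Query 6: B[0] = G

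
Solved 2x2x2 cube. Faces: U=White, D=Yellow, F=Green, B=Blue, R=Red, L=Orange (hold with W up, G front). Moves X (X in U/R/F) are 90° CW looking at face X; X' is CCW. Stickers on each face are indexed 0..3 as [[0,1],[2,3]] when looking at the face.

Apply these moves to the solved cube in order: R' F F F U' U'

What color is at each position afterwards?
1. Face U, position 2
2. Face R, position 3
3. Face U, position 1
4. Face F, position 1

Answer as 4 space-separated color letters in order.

Answer: B R R B

Derivation:
After move 1 (R'): R=RRRR U=WBWB F=GWGW D=YGYG B=YBYB
After move 2 (F): F=GGWW U=WBOO R=WRBR D=RRYG L=OYOG
After move 3 (F): F=WGWG U=WBGY R=OROR D=BWYG L=OROR
After move 4 (F): F=WWGG U=WBRR R=GRYR D=OOYG L=OBOW
After move 5 (U'): U=BRWR F=OBGG R=WWYR B=GRYB L=YBOW
After move 6 (U'): U=RRBW F=YBGG R=OBYR B=WWYB L=GROW
Query 1: U[2] = B
Query 2: R[3] = R
Query 3: U[1] = R
Query 4: F[1] = B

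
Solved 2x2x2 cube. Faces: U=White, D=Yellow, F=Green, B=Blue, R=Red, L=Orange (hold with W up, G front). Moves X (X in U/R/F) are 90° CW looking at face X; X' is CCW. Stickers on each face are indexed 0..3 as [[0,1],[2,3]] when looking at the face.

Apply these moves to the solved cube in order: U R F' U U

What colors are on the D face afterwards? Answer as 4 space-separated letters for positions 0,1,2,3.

Answer: G O Y O

Derivation:
After move 1 (U): U=WWWW F=RRGG R=BBRR B=OOBB L=GGOO
After move 2 (R): R=RBRB U=WRWG F=RYGY D=YBYO B=WOWB
After move 3 (F'): F=YYRG U=WRRR R=BBYB D=GOYO L=GGOW
After move 4 (U): U=RWRR F=BBRG R=WOYB B=GGWB L=YYOW
After move 5 (U): U=RRRW F=WORG R=GGYB B=YYWB L=BBOW
Query: D face = GOYO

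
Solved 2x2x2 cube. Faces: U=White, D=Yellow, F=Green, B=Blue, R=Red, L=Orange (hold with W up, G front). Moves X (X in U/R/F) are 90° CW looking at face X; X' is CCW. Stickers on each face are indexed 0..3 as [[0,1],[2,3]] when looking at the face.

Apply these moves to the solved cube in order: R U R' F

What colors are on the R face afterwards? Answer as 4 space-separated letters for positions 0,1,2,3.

Answer: G R O R

Derivation:
After move 1 (R): R=RRRR U=WGWG F=GYGY D=YBYB B=WBWB
After move 2 (U): U=WWGG F=RRGY R=WBRR B=OOWB L=GYOO
After move 3 (R'): R=BRWR U=WWGO F=RWGG D=YRYY B=BOBB
After move 4 (F): F=GRGW U=WWOY R=GROR D=WBYY L=GYOR
Query: R face = GROR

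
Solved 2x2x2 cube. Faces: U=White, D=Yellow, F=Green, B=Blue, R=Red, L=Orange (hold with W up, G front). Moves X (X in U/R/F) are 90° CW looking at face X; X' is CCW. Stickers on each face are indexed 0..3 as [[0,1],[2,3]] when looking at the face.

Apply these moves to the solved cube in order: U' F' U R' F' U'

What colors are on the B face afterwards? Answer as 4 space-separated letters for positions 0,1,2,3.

After move 1 (U'): U=WWWW F=OOGG R=GGRR B=RRBB L=BBOO
After move 2 (F'): F=OGOG U=WWGR R=YGYR D=BOYY L=BWOW
After move 3 (U): U=GWRW F=YGOG R=RRYR B=BWBB L=OGOW
After move 4 (R'): R=RRRY U=GBRB F=YWOW D=BGYG B=YWOB
After move 5 (F'): F=WWYO U=GBRR R=GRBY D=GWYG L=OBOR
After move 6 (U'): U=BRGR F=OBYO R=WWBY B=GROB L=YWOR
Query: B face = GROB

Answer: G R O B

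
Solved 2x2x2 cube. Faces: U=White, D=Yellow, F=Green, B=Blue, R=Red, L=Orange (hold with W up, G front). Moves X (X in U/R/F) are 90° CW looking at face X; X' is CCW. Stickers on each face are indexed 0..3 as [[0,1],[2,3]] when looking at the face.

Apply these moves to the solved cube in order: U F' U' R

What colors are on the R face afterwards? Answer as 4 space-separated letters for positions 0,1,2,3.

Answer: Y R R G

Derivation:
After move 1 (U): U=WWWW F=RRGG R=BBRR B=OOBB L=GGOO
After move 2 (F'): F=RGRG U=WWBR R=YBYR D=GOYY L=GWOW
After move 3 (U'): U=WRWB F=GWRG R=RGYR B=YBBB L=OOOW
After move 4 (R): R=YRRG U=WWWG F=GORY D=GBYY B=BBRB
Query: R face = YRRG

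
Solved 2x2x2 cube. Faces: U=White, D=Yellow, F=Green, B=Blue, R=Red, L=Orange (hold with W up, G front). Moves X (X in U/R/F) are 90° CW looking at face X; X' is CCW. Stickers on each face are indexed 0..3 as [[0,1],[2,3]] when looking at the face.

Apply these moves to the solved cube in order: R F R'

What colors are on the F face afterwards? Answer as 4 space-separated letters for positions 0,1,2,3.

After move 1 (R): R=RRRR U=WGWG F=GYGY D=YBYB B=WBWB
After move 2 (F): F=GGYY U=WGOO R=WRGR D=RRYB L=OYOB
After move 3 (R'): R=RRWG U=WWOW F=GGYO D=RGYY B=BBRB
Query: F face = GGYO

Answer: G G Y O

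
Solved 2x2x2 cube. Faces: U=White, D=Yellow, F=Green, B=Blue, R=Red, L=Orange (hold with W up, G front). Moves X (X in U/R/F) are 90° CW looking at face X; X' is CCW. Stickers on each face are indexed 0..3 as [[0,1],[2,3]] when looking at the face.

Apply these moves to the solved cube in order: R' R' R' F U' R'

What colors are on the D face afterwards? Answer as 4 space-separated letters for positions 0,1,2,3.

After move 1 (R'): R=RRRR U=WBWB F=GWGW D=YGYG B=YBYB
After move 2 (R'): R=RRRR U=WYWY F=GBGB D=YWYW B=GBGB
After move 3 (R'): R=RRRR U=WGWG F=GYGY D=YBYB B=WBWB
After move 4 (F): F=GGYY U=WGOO R=WRGR D=RRYB L=OYOB
After move 5 (U'): U=GOWO F=OYYY R=GGGR B=WRWB L=WBOB
After move 6 (R'): R=GRGG U=GWWW F=OOYO D=RYYY B=BRRB
Query: D face = RYYY

Answer: R Y Y Y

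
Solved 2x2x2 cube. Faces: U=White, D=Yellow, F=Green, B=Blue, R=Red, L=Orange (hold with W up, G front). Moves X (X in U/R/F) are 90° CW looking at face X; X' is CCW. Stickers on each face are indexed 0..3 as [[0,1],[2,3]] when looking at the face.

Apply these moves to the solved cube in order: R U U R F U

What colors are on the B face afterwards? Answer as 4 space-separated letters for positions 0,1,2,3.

Answer: R Y W B

Derivation:
After move 1 (R): R=RRRR U=WGWG F=GYGY D=YBYB B=WBWB
After move 2 (U): U=WWGG F=RRGY R=WBRR B=OOWB L=GYOO
After move 3 (U): U=GWGW F=WBGY R=OORR B=GYWB L=RROO
After move 4 (R): R=RORO U=GBGY F=WBGB D=YWYG B=WYWB
After move 5 (F): F=GWBB U=GBOR R=GOYO D=RRYG L=RYOW
After move 6 (U): U=OGRB F=GOBB R=WYYO B=RYWB L=GWOW
Query: B face = RYWB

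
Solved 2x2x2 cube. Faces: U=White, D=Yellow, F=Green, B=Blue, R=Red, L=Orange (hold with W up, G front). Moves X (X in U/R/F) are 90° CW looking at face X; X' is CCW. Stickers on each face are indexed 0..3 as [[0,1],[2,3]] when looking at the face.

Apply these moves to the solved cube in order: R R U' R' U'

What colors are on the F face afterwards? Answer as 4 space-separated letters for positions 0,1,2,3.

Answer: G B G W

Derivation:
After move 1 (R): R=RRRR U=WGWG F=GYGY D=YBYB B=WBWB
After move 2 (R): R=RRRR U=WYWY F=GBGB D=YWYW B=GBGB
After move 3 (U'): U=YYWW F=OOGB R=GBRR B=RRGB L=GBOO
After move 4 (R'): R=BRGR U=YGWR F=OYGW D=YOYB B=WRWB
After move 5 (U'): U=GRYW F=GBGW R=OYGR B=BRWB L=WROO
Query: F face = GBGW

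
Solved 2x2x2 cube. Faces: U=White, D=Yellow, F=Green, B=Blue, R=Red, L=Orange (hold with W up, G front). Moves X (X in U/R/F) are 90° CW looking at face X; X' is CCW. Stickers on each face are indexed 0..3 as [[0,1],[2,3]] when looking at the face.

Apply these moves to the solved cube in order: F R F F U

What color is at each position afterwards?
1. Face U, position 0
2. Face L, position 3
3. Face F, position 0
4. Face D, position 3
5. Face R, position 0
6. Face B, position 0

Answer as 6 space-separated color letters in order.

After move 1 (F): F=GGGG U=WWOO R=WRWR D=RRYY L=OYOY
After move 2 (R): R=WWRR U=WGOG F=GRGY D=RBYB B=OBWB
After move 3 (F): F=GGYR U=WGYY R=OWGR D=RWYB L=OROB
After move 4 (F): F=YGRG U=WGBR R=YWYR D=GOYB L=OROW
After move 5 (U): U=BWRG F=YWRG R=OBYR B=ORWB L=YGOW
Query 1: U[0] = B
Query 2: L[3] = W
Query 3: F[0] = Y
Query 4: D[3] = B
Query 5: R[0] = O
Query 6: B[0] = O

Answer: B W Y B O O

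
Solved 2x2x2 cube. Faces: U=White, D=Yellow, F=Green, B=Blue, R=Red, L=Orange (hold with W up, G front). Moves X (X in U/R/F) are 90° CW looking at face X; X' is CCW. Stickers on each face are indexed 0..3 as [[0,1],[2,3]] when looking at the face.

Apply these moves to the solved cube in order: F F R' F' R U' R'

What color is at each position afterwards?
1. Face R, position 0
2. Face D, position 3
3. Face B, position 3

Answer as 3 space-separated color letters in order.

After move 1 (F): F=GGGG U=WWOO R=WRWR D=RRYY L=OYOY
After move 2 (F): F=GGGG U=WWYY R=OROR D=WWYY L=OROR
After move 3 (R'): R=RROO U=WBYB F=GWGY D=WGYG B=YBWB
After move 4 (F'): F=WYGG U=WBRO R=GRWO D=RRYG L=OBOY
After move 5 (R): R=WGOR U=WYRG F=WRGG D=RWYY B=OBBB
After move 6 (U'): U=YGWR F=OBGG R=WROR B=WGBB L=OBOY
After move 7 (R'): R=RRWO U=YBWW F=OGGR D=RBYG B=YGWB
Query 1: R[0] = R
Query 2: D[3] = G
Query 3: B[3] = B

Answer: R G B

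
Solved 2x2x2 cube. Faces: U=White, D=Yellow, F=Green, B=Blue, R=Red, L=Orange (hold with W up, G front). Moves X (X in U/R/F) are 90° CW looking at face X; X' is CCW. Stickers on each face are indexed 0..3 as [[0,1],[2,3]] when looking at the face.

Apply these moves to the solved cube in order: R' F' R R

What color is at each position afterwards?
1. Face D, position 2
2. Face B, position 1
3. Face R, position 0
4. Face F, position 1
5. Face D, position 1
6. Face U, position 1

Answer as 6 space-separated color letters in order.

Answer: Y B R Y B O

Derivation:
After move 1 (R'): R=RRRR U=WBWB F=GWGW D=YGYG B=YBYB
After move 2 (F'): F=WWGG U=WBRR R=GRYR D=OOYG L=OBOW
After move 3 (R): R=YGRR U=WWRG F=WOGG D=OYYY B=RBBB
After move 4 (R): R=RYRG U=WORG F=WYGY D=OBYR B=GBWB
Query 1: D[2] = Y
Query 2: B[1] = B
Query 3: R[0] = R
Query 4: F[1] = Y
Query 5: D[1] = B
Query 6: U[1] = O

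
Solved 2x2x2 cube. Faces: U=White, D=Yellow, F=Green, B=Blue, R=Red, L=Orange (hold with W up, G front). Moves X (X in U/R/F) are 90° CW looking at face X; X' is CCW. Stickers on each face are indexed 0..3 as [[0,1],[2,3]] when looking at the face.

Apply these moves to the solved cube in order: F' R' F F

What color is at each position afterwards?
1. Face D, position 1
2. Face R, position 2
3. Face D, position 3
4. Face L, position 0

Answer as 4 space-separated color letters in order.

Answer: R W G O

Derivation:
After move 1 (F'): F=GGGG U=WWRR R=YRYR D=OOYY L=OWOW
After move 2 (R'): R=RRYY U=WBRB F=GWGR D=OGYG B=YBOB
After move 3 (F): F=GGRW U=WBWW R=RRBY D=YRYG L=OOOG
After move 4 (F): F=RGWG U=WBGO R=WRWY D=BRYG L=OYOR
Query 1: D[1] = R
Query 2: R[2] = W
Query 3: D[3] = G
Query 4: L[0] = O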